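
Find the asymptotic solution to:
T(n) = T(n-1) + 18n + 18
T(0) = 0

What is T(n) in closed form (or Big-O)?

Dominant term in sum is 18*sum(i, i=1..n) = 18*n*(n+1)/2 = O(n^2).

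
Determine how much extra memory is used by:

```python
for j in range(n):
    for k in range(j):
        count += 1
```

Space complexity: O(1).
Only a constant amount of auxiliary storage is used; nothing grows with n.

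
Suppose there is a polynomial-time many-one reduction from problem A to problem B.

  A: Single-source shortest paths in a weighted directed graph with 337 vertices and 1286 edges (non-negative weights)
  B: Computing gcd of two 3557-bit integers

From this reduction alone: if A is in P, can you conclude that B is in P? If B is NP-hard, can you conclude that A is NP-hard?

A poly-time reduction A <=_p B transfers tractability DOWN (B easy => A easy) and hardness UP (A hard => B hard), not the reverse.
From A in P, the reduction alone does NOT give B in P: any problem in P trivially reduces to SAT, yet SAT is not known to be in P.
From B NP-hard, the reduction alone does NOT give A NP-hard: again, easy problems reduce to hard ones.
(Here in fact A is P and B is P.)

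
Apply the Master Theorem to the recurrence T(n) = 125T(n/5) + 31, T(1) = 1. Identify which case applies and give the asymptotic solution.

a=125, b=5, f(n)=31.
log_5(125) = 3 > 0.
Since f(n) = O(n^0) is polynomially smaller than n^3, Case 1 applies.
T(n) = Theta(n^3).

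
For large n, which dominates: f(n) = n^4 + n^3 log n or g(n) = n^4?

f(n) = n^4 + n^3 log n and g(n) = n^4 are Theta of each other: the lower-order n^3 log n term is o(n^4); both are Theta(n^4).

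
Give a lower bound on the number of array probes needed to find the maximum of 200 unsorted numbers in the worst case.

Adversary: any unprobed cell could hold a value larger than everything seen so far. If fewer than 200 cells are probed, the adversary places the max in an unprobed cell. So all 200 cells must be examined; together with 200-1 comparisons this is tight.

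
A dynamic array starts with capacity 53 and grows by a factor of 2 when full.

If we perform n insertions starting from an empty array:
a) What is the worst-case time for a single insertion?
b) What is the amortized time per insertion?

(a) Worst-case single insertion: O(n) -- when the array is full at capacity c, the resize copies all c elements, and c can be Theta(n).
(b) Resizes happen at sizes 53, 106, 212, ... Total copy cost for n insertions: 53 + 106 + ... = O(n) (geometric series with ratio 1/2). Amortized cost per insertion: O(n)/n = O(1).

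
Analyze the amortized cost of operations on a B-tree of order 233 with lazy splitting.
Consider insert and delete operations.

In a B-tree of order 233, a node splits when it has 233 keys. With lazy splitting, we use potential Phi = number of full nodes + number of near-empty nodes. Each split costs O(1) but reduces potential. Between splits, at least 116 insertions must occur in that node. Amortized structural cost is O(1) per operation, plus O(log_233 n) traversal.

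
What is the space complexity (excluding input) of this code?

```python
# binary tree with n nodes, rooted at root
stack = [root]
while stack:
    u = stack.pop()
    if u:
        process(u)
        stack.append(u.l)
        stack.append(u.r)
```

Space complexity: O(n).
Auxiliary storage grows linearly with the input size n in the worst case.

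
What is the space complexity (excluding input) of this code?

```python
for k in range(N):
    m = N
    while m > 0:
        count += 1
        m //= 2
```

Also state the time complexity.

Space complexity: O(1).
Only a constant amount of auxiliary storage is used; nothing grows with n.
Time complexity: O(n log n).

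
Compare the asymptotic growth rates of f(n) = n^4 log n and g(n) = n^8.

g(n) = n^8 grows faster: n^8 / (n^4 log n) = n^4/log n -> infinity.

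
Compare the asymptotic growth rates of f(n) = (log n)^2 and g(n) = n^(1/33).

g(n) = n^(1/33) grows faster: any positive power of n dominates any polylog.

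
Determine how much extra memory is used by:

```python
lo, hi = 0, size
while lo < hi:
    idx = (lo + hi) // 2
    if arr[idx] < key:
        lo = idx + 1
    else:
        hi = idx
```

Space complexity: O(1).
Only a constant amount of auxiliary storage is used; nothing grows with n.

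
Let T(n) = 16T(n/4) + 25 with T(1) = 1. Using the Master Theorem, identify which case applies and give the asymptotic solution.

a=16, b=4, f(n)=25.
log_4(16) = 2 > 0.
Since f(n) = O(n^0) is polynomially smaller than n^2, Case 1 applies.
T(n) = Theta(n^2).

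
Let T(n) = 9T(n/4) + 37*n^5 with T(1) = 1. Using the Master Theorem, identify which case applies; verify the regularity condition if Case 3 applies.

a=9, b=4, f(n)=37*n^5.
log_4(9) = 1.585 < 5.
f(n) = Omega(n^(1.585+epsilon)) for some epsilon > 0, so Case 3 is the candidate.
Regularity: a*f(n/b) = 9*37*(n/4)^5 = (9/1024)*37*n^5 <= c*f(n) with c = 9/1024 < 1. Satisfied.
Case 3: T(n) = Theta(n^5).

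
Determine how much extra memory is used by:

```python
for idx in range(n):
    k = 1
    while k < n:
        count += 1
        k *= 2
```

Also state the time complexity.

Space complexity: O(1).
Only a constant amount of auxiliary storage is used; nothing grows with n.
Time complexity: O(n log n).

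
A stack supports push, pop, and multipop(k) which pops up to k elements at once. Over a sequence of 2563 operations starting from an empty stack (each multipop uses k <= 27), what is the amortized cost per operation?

Each element is pushed exactly once and popped at most once (whether by pop or as part of a multipop). So the total number of individual pops over the whole sequence is at most the number of pushes, which is at most 2563. Total work <= 2 * 2563, hence O(1) amortized per operation.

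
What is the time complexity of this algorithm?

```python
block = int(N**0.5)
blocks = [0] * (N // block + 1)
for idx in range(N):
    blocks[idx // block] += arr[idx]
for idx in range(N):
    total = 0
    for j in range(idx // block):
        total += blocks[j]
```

Time complexity: O(n * sqrt(n)).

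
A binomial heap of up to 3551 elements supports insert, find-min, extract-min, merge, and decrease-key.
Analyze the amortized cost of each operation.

A binomial heap with n <= 3551 elements has at most floor(log_2 3551) + 1 = 12 trees. Using potential Phi = number of trees: Insert adds one tree, but cascading merges reduce count -- amortized O(1). Find-min reads the cached minimum pointer: O(1). Extract-min creates O(log n) new trees: O(log n). Merge combines tree lists: O(log n). Decrease-key sifts the element up its tree of height <= log n: O(log n).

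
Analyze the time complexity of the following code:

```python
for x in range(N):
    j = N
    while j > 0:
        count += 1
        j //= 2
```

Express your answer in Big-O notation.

Time complexity: O(n log n).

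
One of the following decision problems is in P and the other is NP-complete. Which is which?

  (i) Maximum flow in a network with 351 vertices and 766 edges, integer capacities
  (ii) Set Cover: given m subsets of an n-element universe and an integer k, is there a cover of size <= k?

(i) is P: Edmonds-Karp / push-relabel run in polynomial time.
(ii) is NP-complete: one of Karp's 21 NP-complete problems (with k part of the input).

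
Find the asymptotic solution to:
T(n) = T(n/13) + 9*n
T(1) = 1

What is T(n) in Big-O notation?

Geometric series: 9*n*(1 + 1/13 + 1/13^2 + ...) = O(n). T(n) = O(n).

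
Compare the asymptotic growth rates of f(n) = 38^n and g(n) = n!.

g(n) = n! grows faster: n!/38^n -> infinity by Stirling.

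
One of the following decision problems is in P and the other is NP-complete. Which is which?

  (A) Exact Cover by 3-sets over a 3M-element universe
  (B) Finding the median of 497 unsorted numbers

(A) is NP-complete: one of Karp's 21 NP-complete problems.
(B) is P: linear-time selection (median-of-medians) runs in O(n).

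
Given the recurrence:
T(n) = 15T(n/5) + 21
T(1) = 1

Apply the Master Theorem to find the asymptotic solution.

a=15, b=5, f(n)=21. log_5(15) = 1.683. Case 1 of Master Theorem: T(n) = O(n^1.683).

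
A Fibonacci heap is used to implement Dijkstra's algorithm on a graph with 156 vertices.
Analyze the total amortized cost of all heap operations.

Dijkstra performs 156 insert, 156 extract-min, and at most E decrease-key operations. With Fibonacci heap: insert O(1) amortized, extract-min O(log n) amortized, decrease-key O(1) amortized. Total with n = 156: O(n * 1 + n * log n + E * 1) = O(n log n + E).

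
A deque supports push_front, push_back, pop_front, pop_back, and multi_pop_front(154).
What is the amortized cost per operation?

Assign 2 credits to each push operation. A pop uses 1 saved credit. multi_pop_front(154) uses up to 154 saved credits from previous pushes. Credits never go negative. Amortized cost is O(1).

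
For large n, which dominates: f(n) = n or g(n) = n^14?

g(n) = n^14 grows faster: n^14/n = n^13 -> infinity.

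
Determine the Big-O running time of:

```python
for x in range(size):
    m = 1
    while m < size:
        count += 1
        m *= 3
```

Time complexity: O(n log n).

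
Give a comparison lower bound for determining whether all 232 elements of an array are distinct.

In the algebraic decision-tree model, the YES region for element distinctness on 232 elements has 232! connected components (one per ordering). Ben-Or's theorem then gives a lower bound of Omega(log(n!)) = Omega(n log n).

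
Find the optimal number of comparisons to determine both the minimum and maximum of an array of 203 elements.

Naive approach: 404 comparisons (202 for max + 202 for min).
Optimal: Compare elements in pairs first (floor(n/2) = 101 comparisons), then find max among winners and min among losers (101 comparisons each).
Total: ceil(3n/2) - 2 = 303 comparisons. An adversary argument shows this is also a lower bound.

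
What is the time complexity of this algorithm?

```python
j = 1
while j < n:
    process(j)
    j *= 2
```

Time complexity: O(log n).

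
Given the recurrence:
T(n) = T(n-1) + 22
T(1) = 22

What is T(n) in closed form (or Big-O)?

Unrolling: T(n) = T(n-1) + 22 = T(n-2) + 2*22 = ... = T(1) + (n-1)*22 = 22 + (n-1)*22 = 22n.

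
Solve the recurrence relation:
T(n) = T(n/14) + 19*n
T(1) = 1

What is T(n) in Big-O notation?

Geometric series: 19*n*(1 + 1/14 + 1/14^2 + ...) = O(n). T(n) = O(n).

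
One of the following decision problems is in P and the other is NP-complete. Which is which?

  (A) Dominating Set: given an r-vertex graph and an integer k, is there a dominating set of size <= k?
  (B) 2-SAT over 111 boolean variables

(A) is NP-complete: reduces from Set Cover (with k part of the input).
(B) is P: 2-SAT is solvable in linear time via implication-graph SCCs.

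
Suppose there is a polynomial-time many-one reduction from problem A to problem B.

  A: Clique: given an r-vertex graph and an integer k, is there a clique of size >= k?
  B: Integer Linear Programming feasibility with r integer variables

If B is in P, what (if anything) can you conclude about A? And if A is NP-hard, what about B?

A poly-time reduction A <=_p B means any A-instance can be transformed to a B-instance in poly time.
If B is in P: compose the reduction with B's poly-time algorithm to solve A in poly time, so A is in P.
If A is NP-hard: every NP problem reduces to A, which reduces to B; composing reductions, every NP problem reduces to B, so B is NP-hard.
(Here in fact A is NP-complete and B is NP-complete.)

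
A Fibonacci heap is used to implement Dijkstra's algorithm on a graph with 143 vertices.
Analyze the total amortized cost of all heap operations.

Dijkstra performs 143 insert, 143 extract-min, and at most E decrease-key operations. With Fibonacci heap: insert O(1) amortized, extract-min O(log n) amortized, decrease-key O(1) amortized. Total with n = 143: O(n * 1 + n * log n + E * 1) = O(n log n + E).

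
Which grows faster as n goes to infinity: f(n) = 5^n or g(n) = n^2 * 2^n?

f(n) = 5^n grows faster: 5^n / (n^2 2^n) = (5/2)^n / n^2 -> infinity since 5/2 > 1.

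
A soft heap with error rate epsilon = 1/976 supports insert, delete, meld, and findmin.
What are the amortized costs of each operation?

Soft heaps (Chazelle) allow up to an epsilon = 1/976 fraction of elements to have corrupted (raised) keys. Insert is O(log(1/epsilon)) = O(log 976) amortized -- the structure maintains heap-ordered binary trees of rank bounded by O(log(1/epsilon)). Meld concatenates root lists: O(1) amortized. Delete and findmin are O(1) amortized.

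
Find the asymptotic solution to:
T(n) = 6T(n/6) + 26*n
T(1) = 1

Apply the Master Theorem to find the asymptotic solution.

a=6, b=6, f(n)=26*n. log_6(6) = 1. Case 2: T(n) = O(n log n).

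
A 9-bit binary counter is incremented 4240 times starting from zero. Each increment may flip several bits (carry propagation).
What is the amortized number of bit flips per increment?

Bit i flips on every 2^i-th increment, so over 4240 increments bit i flips floor(4240/2^i) times. Summing over i: total flips < 2 * 4240. Amortized: < 2 = O(1) per increment.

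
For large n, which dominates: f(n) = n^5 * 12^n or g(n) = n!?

g(n) = n! grows faster: by Stirling n! ~ (n/e)^n sqrt(2*pi*n); (n/e)^n eventually dominates n^5 * 12^n.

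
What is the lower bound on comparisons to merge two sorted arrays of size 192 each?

To merge two sorted arrays of size 192, we need at least 383 comparisons in the worst case. An adversary can force every element to be compared.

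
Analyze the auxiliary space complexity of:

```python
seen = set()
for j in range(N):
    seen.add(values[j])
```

Space complexity: O(n).
Auxiliary storage grows linearly with the input size n in the worst case.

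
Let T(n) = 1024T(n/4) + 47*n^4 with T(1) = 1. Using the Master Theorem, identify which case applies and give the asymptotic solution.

a=1024, b=4, f(n)=47*n^4.
log_4(1024) = 5 > 4.
Since f(n) = O(n^4) is polynomially smaller than n^5, Case 1 applies.
T(n) = Theta(n^5).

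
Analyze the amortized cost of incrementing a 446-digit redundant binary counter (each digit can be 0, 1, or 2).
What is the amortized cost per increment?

A redundant counter on 446 digits allows digit values 0, 1, 2. Increment adds 1 to the least significant digit and carries any 2 to a 0 plus +1 on the next digit. With potential Phi = (number of 2-digits), each increment does O(1) actual work plus a chain of carries, each of which decreases Phi by 1. Amortized O(1).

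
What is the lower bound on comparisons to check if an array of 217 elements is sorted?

To verify 217 elements are sorted, we must compare each consecutive pair. Skipping any pair allows an adversary to swap them. Therefore 216 comparisons are necessary and sufficient.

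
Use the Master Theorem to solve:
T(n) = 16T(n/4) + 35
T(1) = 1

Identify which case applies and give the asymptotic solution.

a=16, b=4, f(n)=35.
log_4(16) = 2 > 0.
Since f(n) = O(n^0) is polynomially smaller than n^2, Case 1 applies.
T(n) = Theta(n^2).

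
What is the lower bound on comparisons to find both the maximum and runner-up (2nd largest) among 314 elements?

Lower bound: finding the max needs 314-1 comparisons. By an adversary weight-doubling argument, the maximum element must personally win at least ceil(log_2(314)) = 9 comparisons in any correct algorithm. The 2nd largest is among those 9 direct losers, and distinguishing it requires 9-1 more comparisons. Total >= 314-1 + 9-1 = 321. A balanced tournament achieves this bound exactly.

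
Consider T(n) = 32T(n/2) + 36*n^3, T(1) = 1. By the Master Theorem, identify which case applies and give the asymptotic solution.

a=32, b=2, f(n)=36*n^3.
log_2(32) = 5 > 3.
Since f(n) = O(n^3) is polynomially smaller than n^5, Case 1 applies.
T(n) = Theta(n^5).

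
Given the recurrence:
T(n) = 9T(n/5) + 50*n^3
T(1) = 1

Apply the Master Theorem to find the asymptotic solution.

a=9, b=5, f(n)=50*n^3. log_5(9) = 1.365 < 3. Case 3: T(n) = O(n^3).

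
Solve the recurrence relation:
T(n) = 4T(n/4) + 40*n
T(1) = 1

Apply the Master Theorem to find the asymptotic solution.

a=4, b=4, f(n)=40*n. log_4(4) = 1. Case 2: T(n) = O(n log n).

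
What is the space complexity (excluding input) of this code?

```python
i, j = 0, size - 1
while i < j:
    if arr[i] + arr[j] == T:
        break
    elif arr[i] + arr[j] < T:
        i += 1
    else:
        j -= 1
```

Space complexity: O(1).
Only a constant amount of auxiliary storage is used; nothing grows with n.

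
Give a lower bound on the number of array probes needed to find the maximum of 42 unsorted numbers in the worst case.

Adversary: any unprobed cell could hold a value larger than everything seen so far. If fewer than 42 cells are probed, the adversary places the max in an unprobed cell. So all 42 cells must be examined; together with 42-1 comparisons this is tight.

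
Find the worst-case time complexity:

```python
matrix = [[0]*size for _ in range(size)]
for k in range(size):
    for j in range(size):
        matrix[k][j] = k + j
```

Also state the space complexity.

Time complexity: O(n^2).
Space complexity: O(n^2).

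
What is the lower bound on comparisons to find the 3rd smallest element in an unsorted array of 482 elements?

Finding the 3rd smallest of 482 elements requires Omega(n) comparisons. Every element must participate in at least one comparison; otherwise it could be the 3rd smallest.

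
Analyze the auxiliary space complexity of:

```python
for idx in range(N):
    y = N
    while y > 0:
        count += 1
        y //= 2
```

Space complexity: O(1).
Only a constant amount of auxiliary storage is used; nothing grows with n.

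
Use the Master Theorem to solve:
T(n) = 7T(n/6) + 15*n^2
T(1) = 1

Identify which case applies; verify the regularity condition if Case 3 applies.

a=7, b=6, f(n)=15*n^2.
log_6(7) = 1.086 < 2.
f(n) = Omega(n^(1.086+epsilon)) for some epsilon > 0, so Case 3 is the candidate.
Regularity: a*f(n/b) = 7*15*(n/6)^2 = (7/36)*15*n^2 <= c*f(n) with c = 7/36 < 1. Satisfied.
Case 3: T(n) = Theta(n^2).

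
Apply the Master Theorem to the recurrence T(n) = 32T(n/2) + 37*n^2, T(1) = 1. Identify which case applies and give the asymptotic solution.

a=32, b=2, f(n)=37*n^2.
log_2(32) = 5 > 2.
Since f(n) = O(n^2) is polynomially smaller than n^5, Case 1 applies.
T(n) = Theta(n^5).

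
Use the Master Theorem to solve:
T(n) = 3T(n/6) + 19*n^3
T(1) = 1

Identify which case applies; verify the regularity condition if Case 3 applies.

a=3, b=6, f(n)=19*n^3.
log_6(3) = 0.6131 < 3.
f(n) = Omega(n^(0.6131+epsilon)) for some epsilon > 0, so Case 3 is the candidate.
Regularity: a*f(n/b) = 3*19*(n/6)^3 = (3/216)*19*n^3 <= c*f(n) with c = 3/216 < 1. Satisfied.
Case 3: T(n) = Theta(n^3).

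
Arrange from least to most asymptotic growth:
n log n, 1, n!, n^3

Ordered by growth rate: 1 < n log n < n^3 < n!.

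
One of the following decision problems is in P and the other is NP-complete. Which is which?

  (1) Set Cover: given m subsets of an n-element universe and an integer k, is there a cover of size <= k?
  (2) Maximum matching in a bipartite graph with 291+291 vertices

(1) is NP-complete: one of Karp's 21 NP-complete problems (with k part of the input).
(2) is P: Hopcroft-Karp runs in O(E sqrt(V)).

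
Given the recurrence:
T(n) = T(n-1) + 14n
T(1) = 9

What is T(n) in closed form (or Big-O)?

Unrolling: T(n) = 9 + 14*(2 + 3 + ... + n) = 9 + 14*(n(n+1)/2 - 1) = O(n^2).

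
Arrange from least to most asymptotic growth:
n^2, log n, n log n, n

Ordered by growth rate: log n < n < n log n < n^2.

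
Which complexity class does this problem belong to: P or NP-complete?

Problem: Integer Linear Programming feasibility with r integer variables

This problem is NP-complete: ILP feasibility is NP-complete (LP relaxation is in P).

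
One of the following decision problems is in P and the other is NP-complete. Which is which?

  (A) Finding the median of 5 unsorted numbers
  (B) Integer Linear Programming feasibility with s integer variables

(A) is P: linear-time selection (median-of-medians) runs in O(n).
(B) is NP-complete: ILP feasibility is NP-complete (LP relaxation is in P).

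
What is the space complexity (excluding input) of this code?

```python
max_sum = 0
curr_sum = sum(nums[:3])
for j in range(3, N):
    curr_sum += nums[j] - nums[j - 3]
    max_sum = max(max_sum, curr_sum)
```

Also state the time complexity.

Space complexity: O(1).
Only a constant amount of auxiliary storage is used; nothing grows with n.
Time complexity: O(n).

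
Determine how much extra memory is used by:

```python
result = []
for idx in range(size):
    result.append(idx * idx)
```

Space complexity: O(n).
Auxiliary storage grows linearly with the input size n in the worst case.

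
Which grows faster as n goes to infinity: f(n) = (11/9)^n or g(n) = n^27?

f(n) = (11/9)^n grows faster: (11/9)^n is exponential with base 11/9 > 1, dominating every polynomial.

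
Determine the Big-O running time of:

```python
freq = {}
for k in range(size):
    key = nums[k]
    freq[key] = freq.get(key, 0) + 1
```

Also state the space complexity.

Time complexity: O(n).
Space complexity: O(n).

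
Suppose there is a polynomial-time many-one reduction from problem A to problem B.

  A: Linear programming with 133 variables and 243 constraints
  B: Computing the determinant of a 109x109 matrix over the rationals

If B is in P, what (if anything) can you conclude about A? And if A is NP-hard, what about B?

A poly-time reduction A <=_p B means any A-instance can be transformed to a B-instance in poly time.
If B is in P: compose the reduction with B's poly-time algorithm to solve A in poly time, so A is in P.
If A is NP-hard: every NP problem reduces to A, which reduces to B; composing reductions, every NP problem reduces to B, so B is NP-hard.
(Here in fact A is P and B is P.)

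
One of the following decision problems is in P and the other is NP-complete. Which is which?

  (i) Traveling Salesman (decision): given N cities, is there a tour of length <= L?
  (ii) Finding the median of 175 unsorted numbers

(i) is NP-complete: reduces from Hamiltonian Cycle.
(ii) is P: linear-time selection (median-of-medians) runs in O(n).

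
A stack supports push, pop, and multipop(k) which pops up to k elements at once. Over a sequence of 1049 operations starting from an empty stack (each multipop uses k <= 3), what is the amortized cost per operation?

Each element is pushed exactly once and popped at most once (whether by pop or as part of a multipop). So the total number of individual pops over the whole sequence is at most the number of pushes, which is at most 1049. Total work <= 2 * 1049, hence O(1) amortized per operation.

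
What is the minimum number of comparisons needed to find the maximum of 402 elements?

Finding the maximum requires 401 comparisons. Each comparison eliminates exactly one candidate. With 402 candidates, we need 401 eliminations.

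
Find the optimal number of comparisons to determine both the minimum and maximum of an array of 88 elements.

Naive approach: 174 comparisons (87 for max + 87 for min).
Optimal: Compare elements in pairs first (floor(n/2) = 44 comparisons), then find max among winners and min among losers (43 comparisons each).
Total: ceil(3n/2) - 2 = 130 comparisons. An adversary argument shows this is also a lower bound.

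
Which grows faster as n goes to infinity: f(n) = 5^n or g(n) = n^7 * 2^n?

f(n) = 5^n grows faster: 5^n / (n^7 2^n) = (5/2)^n / n^7 -> infinity since 5/2 > 1.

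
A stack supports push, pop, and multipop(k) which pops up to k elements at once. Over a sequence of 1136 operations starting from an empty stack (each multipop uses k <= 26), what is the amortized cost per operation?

Each element is pushed exactly once and popped at most once (whether by pop or as part of a multipop). So the total number of individual pops over the whole sequence is at most the number of pushes, which is at most 1136. Total work <= 2 * 1136, hence O(1) amortized per operation.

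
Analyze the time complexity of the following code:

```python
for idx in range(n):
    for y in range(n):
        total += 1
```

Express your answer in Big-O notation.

Time complexity: O(n^2).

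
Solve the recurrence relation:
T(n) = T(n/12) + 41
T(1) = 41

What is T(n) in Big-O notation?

Each step divides n by 12 and adds 41. After log_12(n) steps, T(n) = O(log n).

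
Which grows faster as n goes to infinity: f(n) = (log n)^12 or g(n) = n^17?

g(n) = n^17 grows faster: any positive polynomial dominates any polylog.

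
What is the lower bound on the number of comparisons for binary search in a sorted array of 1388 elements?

With 1388 possible positions, we need at least ceil(log_2(1388)) = 11 comparisons. Each comparison splits the remaining candidates by at most half.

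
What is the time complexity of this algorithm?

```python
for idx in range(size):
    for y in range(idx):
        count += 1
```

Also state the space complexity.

Time complexity: O(n^2).
Space complexity: O(1).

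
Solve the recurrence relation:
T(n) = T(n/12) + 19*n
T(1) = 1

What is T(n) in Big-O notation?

Geometric series: 19*n*(1 + 1/12 + 1/12^2 + ...) = O(n). T(n) = O(n).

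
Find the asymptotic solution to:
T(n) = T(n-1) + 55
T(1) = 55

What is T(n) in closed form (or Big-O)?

Unrolling: T(n) = T(n-1) + 55 = T(n-2) + 2*55 = ... = T(1) + (n-1)*55 = 55 + (n-1)*55 = 55n.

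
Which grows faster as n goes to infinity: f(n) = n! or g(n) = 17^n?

f(n) = n! grows faster: n!/17^n -> infinity by Stirling.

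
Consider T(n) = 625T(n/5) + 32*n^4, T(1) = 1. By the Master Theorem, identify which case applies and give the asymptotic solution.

a=625, b=5, f(n)=32*n^4.
log_5(625) = 4, so n^(log_b(a)) = n^4.
f(n) = Theta(n^4), so Case 2 applies.
T(n) = Theta(n^4 log n).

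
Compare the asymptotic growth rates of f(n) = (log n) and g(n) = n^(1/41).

g(n) = n^(1/41) grows faster: any positive power of n dominates any polylog.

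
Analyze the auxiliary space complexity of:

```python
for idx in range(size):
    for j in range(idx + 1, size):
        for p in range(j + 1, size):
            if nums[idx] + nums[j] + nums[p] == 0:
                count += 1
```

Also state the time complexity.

Space complexity: O(1).
Only a constant amount of auxiliary storage is used; nothing grows with n.
Time complexity: O(n^3).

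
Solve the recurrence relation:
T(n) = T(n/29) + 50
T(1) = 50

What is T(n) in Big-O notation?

Each step divides n by 29 and adds 50. After log_29(n) steps, T(n) = O(log n).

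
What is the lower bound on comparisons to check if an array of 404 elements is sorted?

To verify 404 elements are sorted, we must compare each consecutive pair. Skipping any pair allows an adversary to swap them. Therefore 403 comparisons are necessary and sufficient.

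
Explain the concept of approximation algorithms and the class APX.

An approximation algorithm finds solutions within a guaranteed factor of optimal in polynomial time. APX is the class of optimization problems with constant-factor polynomial-time approximation algorithms. Vertex Cover is in APX (2-approximation). Unless P = NP, TSP has no constant-factor approximation, but Metric TSP has a 3/2-approximation.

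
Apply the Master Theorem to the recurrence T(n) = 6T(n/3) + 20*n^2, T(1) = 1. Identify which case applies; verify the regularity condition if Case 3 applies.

a=6, b=3, f(n)=20*n^2.
log_3(6) = 1.631 < 2.
f(n) = Omega(n^(1.631+epsilon)) for some epsilon > 0, so Case 3 is the candidate.
Regularity: a*f(n/b) = 6*20*(n/3)^2 = (6/9)*20*n^2 <= c*f(n) with c = 6/9 < 1. Satisfied.
Case 3: T(n) = Theta(n^2).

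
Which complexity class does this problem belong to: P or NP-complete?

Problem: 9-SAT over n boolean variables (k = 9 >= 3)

This problem is NP-complete: 3-SAT is NP-complete (Cook-Levin); k-SAT for k>=3 reduces from 3-SAT.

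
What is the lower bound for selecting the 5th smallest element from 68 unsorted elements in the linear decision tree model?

Selecting the 5th smallest of 68 elements requires Omega(n) comparisons. Every element must be compared at least once. The BFPRT algorithm achieves O(n), making this tight.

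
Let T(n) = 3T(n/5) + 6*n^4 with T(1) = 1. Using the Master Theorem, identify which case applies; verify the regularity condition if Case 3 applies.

a=3, b=5, f(n)=6*n^4.
log_5(3) = 0.6826 < 4.
f(n) = Omega(n^(0.6826+epsilon)) for some epsilon > 0, so Case 3 is the candidate.
Regularity: a*f(n/b) = 3*6*(n/5)^4 = (3/625)*6*n^4 <= c*f(n) with c = 3/625 < 1. Satisfied.
Case 3: T(n) = Theta(n^4).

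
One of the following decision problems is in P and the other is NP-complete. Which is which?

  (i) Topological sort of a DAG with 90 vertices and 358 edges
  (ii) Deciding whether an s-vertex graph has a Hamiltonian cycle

(i) is P: DFS-based topological sort runs in O(V+E).
(ii) is NP-complete: one of Karp's 21 NP-complete problems.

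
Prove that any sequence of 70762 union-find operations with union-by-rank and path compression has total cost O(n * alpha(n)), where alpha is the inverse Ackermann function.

Using Tarjan's analysis with rank-based potential function. Union-by-rank keeps tree height O(log n). Path compression flattens paths during find. For n = 70762 operations, total cost is O(n * alpha(n)), effectively O(n) since alpha grows incredibly slowly.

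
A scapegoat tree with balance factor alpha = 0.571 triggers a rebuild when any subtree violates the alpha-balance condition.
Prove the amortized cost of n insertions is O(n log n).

Define potential Phi = c * sum of |size(left(v)) - size(right(v))| over all nodes. An insertion at depth d costs O(d) = O(log n) and increases Phi by O(log n). When a rebuild of subtree of size s occurs, it costs O(s) but reduces Phi by Omega(s). With alpha = 0.571, between rebuilds Omega(s) insertions must occur. Amortized cost per insertion: O(log n).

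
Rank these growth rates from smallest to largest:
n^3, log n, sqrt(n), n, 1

Ordered by growth rate: 1 < log n < sqrt(n) < n < n^3.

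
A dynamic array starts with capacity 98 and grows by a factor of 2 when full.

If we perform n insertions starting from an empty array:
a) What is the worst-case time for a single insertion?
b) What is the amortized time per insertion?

(a) Worst-case single insertion: O(n) -- when the array is full at capacity c, the resize copies all c elements, and c can be Theta(n).
(b) Resizes happen at sizes 98, 196, 392, ... Total copy cost for n insertions: 98 + 196 + ... = O(n) (geometric series with ratio 1/2). Amortized cost per insertion: O(n)/n = O(1).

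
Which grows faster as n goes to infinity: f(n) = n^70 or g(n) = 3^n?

g(n) = 3^n grows faster: any exponential with base > 1 dominates every polynomial.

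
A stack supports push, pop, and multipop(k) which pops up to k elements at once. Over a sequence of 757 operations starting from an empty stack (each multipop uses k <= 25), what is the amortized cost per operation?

Each element is pushed exactly once and popped at most once (whether by pop or as part of a multipop). So the total number of individual pops over the whole sequence is at most the number of pushes, which is at most 757. Total work <= 2 * 757, hence O(1) amortized per operation.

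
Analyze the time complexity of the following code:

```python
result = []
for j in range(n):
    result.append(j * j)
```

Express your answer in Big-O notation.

Time complexity: O(n).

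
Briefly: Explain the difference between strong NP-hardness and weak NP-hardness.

A problem is strongly NP-hard if it remains NP-hard even when all numbers in the input are bounded by a polynomial in the input length. A weakly NP-hard problem admits a pseudopolynomial algorithm. Subset Sum is weakly NP-hard (has O(nW) DP). 3-SAT is strongly NP-hard (no numeric parameters).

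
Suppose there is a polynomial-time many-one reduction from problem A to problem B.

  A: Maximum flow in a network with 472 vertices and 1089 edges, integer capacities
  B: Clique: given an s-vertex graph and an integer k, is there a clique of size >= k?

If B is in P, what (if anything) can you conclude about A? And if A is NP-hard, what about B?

A poly-time reduction A <=_p B means any A-instance can be transformed to a B-instance in poly time.
If B is in P: compose the reduction with B's poly-time algorithm to solve A in poly time, so A is in P.
If A is NP-hard: every NP problem reduces to A, which reduces to B; composing reductions, every NP problem reduces to B, so B is NP-hard.
(Here in fact A is P and B is NP-complete.)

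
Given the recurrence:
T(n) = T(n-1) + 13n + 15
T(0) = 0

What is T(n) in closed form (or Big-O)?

Dominant term in sum is 13*sum(i, i=1..n) = 13*n*(n+1)/2 = O(n^2).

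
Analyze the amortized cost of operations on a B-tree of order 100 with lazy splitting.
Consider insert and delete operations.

In a B-tree of order 100, a node splits when it has 100 keys. With lazy splitting, we use potential Phi = number of full nodes + number of near-empty nodes. Each split costs O(1) but reduces potential. Between splits, at least 50 insertions must occur in that node. Amortized structural cost is O(1) per operation, plus O(log_100 n) traversal.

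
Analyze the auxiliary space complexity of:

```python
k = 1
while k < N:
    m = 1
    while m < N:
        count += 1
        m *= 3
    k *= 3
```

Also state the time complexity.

Space complexity: O(1).
Only a constant amount of auxiliary storage is used; nothing grows with n.
Time complexity: O(log^2 n).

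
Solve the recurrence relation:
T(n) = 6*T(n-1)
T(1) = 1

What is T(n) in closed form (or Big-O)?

Each step multiplies by 6. T(n) = T(1)*6^(n-1) = 6^(n-1).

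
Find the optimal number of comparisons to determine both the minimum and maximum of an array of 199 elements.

Naive approach: 396 comparisons (198 for max + 198 for min).
Optimal: Compare elements in pairs first (floor(n/2) = 99 comparisons), then find max among winners and min among losers (99 comparisons each).
Total: ceil(3n/2) - 2 = 297 comparisons. An adversary argument shows this is also a lower bound.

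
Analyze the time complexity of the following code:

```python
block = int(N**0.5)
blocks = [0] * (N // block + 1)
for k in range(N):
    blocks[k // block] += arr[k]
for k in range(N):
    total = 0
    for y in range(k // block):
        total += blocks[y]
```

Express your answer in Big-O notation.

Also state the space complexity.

Time complexity: O(n * sqrt(n)).
Space complexity: O(sqrt(n)).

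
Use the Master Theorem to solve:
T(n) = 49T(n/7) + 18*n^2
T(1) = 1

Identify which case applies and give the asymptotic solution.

a=49, b=7, f(n)=18*n^2.
log_7(49) = 2, so n^(log_b(a)) = n^2.
f(n) = Theta(n^2), so Case 2 applies.
T(n) = Theta(n^2 log n).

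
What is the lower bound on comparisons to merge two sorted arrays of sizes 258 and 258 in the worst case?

Adversary: with |258 - 258| <= 1 the inputs can be fully interleaved so that every adjacent pair in the merged output comes from different arrays. Then each of the 515 adjacent pairs must be directly compared, or the algorithm cannot determine their relative order. Standard merge meets this bound.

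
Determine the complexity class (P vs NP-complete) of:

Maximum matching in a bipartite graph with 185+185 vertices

This problem is in P: Hopcroft-Karp runs in O(E sqrt(V)).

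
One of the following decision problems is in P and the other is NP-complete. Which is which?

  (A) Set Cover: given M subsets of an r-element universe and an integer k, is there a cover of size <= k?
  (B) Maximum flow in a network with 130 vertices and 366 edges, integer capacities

(A) is NP-complete: one of Karp's 21 NP-complete problems (with k part of the input).
(B) is P: Edmonds-Karp / push-relabel run in polynomial time.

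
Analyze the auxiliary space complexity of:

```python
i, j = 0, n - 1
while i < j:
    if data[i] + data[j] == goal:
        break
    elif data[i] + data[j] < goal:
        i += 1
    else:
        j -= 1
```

Space complexity: O(1).
Only a constant amount of auxiliary storage is used; nothing grows with n.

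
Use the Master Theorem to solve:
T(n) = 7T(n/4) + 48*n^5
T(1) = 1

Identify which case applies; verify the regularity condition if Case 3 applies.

a=7, b=4, f(n)=48*n^5.
log_4(7) = 1.404 < 5.
f(n) = Omega(n^(1.404+epsilon)) for some epsilon > 0, so Case 3 is the candidate.
Regularity: a*f(n/b) = 7*48*(n/4)^5 = (7/1024)*48*n^5 <= c*f(n) with c = 7/1024 < 1. Satisfied.
Case 3: T(n) = Theta(n^5).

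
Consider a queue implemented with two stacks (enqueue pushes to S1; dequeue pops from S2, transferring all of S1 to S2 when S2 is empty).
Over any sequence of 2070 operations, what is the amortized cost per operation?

Each element is pushed to S1 once, popped once, pushed to S2 once, and popped once: 4 unit operations over its lifetime. Over 2070 operations the total work is O(2070). Amortized O(1) per enqueue/dequeue.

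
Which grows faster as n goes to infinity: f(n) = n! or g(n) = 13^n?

f(n) = n! grows faster: n!/13^n -> infinity by Stirling.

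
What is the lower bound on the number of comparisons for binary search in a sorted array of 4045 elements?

With 4045 possible positions, we need at least ceil(log_2(4045)) = 12 comparisons. Each comparison splits the remaining candidates by at most half.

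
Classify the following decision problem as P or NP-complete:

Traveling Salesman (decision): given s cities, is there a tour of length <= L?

This problem is NP-complete: reduces from Hamiltonian Cycle.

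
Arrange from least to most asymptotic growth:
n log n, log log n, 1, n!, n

Ordered by growth rate: 1 < log log n < n < n log n < n!.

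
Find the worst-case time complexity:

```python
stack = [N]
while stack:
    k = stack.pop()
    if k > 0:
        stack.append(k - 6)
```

Time complexity: O(n).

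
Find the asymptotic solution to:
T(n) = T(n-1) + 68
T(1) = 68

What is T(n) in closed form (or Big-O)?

Unrolling: T(n) = T(n-1) + 68 = T(n-2) + 2*68 = ... = T(1) + (n-1)*68 = 68 + (n-1)*68 = 68n.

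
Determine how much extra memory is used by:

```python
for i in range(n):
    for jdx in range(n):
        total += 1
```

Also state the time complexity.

Space complexity: O(1).
Only a constant amount of auxiliary storage is used; nothing grows with n.
Time complexity: O(n^2).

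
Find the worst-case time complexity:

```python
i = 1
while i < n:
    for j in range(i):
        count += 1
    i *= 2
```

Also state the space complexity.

Time complexity: O(n).
Space complexity: O(1).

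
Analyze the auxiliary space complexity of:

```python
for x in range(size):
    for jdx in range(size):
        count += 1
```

Space complexity: O(1).
Only a constant amount of auxiliary storage is used; nothing grows with n.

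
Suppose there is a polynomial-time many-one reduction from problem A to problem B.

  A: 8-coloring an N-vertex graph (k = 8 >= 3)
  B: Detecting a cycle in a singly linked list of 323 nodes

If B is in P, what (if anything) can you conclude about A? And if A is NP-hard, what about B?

A poly-time reduction A <=_p B means any A-instance can be transformed to a B-instance in poly time.
If B is in P: compose the reduction with B's poly-time algorithm to solve A in poly time, so A is in P.
If A is NP-hard: every NP problem reduces to A, which reduces to B; composing reductions, every NP problem reduces to B, so B is NP-hard.
(Here in fact A is NP-complete and B is in P, so no such reduction is known -- its existence would imply P = NP; the analysis concerns only what the assumed reduction would or would not let you conclude.)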